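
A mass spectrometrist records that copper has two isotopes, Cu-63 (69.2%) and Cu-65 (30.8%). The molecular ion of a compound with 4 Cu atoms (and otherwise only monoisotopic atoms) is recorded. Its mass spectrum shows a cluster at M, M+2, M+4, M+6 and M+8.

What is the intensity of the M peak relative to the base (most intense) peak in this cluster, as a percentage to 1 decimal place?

56.2%

(0.692 + 0.308)^4 gives M 0.2293, M+2 0.4083, M+4 0.2726, M+6 0.0809, M+8 0.0090; the largest is M+2.
P(M+2) = C(4,1) × 0.692^3 × 0.308^1 = 4 × 0.33137389 × 0.3080 = 0.408253 (base)
P(M) = C(4,0) × 0.692^4 × 0.308^0 = 1 × 0.22931073 × 1.0000 = 0.229311
Relative intensity = 0.229311 / 0.408253 × 100 = 56.2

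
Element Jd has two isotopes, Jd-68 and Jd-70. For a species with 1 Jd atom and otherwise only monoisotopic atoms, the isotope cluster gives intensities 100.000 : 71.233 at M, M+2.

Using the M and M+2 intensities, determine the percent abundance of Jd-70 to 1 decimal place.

Let p = fractional abundance of Jd-68. I(M+2)/I(M) = [C(1,1)·p^0·(1−p)] / p^1 = 1·(1−p)/p = 71.233/100.000 = 0.7123
(1−p)/p = 0.7123/1 = 0.7123  ⇒  p = 1/(1 + 0.7123) = 0.5840
Jd-68: 58.4%, Jd-70: 41.6%.

41.6%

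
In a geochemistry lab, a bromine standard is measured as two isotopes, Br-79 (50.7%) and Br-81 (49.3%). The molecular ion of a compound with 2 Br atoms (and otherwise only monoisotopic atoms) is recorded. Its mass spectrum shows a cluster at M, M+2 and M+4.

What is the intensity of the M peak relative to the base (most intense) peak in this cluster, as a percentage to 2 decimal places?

Binomial terms of (0.507 + 0.493)^2: M 0.2570, M+2 0.4999, M+4 0.2430 → M+2 is the base peak.
P(M+2) = C(2,1) × 0.507^1 × 0.493^1 = 2 × 0.5070 × 0.4930 = 0.499902 (base)
P(M) = C(2,0) × 0.507^2 × 0.493^0 = 1 × 0.257049 × 1.0000 = 0.257049
Relative intensity = 0.257049 / 0.499902 × 100 = 51.42

51.42%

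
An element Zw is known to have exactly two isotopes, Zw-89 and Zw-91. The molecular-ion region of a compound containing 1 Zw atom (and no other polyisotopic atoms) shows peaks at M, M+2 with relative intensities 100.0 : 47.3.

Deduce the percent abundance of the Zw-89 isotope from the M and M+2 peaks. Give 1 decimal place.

If p is the fraction of Zw that is Zw-89, then I(M+2)/I(M) = [C(1,1)·p^0·(1−p)] / p^1 = 1·(1−p)/p = 47.3/100.0 = 0.4730
(1−p)/p = 0.4730/1 = 0.4730  ⇒  p = 1/(1 + 0.4730) = 0.6789
Zw-89: 67.9%, Zw-91: 32.1%.

67.9%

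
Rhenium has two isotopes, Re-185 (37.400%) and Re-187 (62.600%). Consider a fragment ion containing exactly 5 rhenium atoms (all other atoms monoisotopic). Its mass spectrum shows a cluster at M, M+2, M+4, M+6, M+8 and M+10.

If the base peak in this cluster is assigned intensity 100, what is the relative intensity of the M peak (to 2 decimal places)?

2.13

Binomial terms of (0.37400 + 0.62600)^5: M 0.0073, M+2 0.0612, M+4 0.2050, M+6 0.3431, M+8 0.2872, M+10 0.0961 → M+6 is the base peak.
P(M+6) = C(5,3) × 0.37400^2 × 0.62600^3 = 10 × 0.139876 × 0.24531438 = 0.343136 (base)
P(M) = C(5,0) × 0.37400^5 × 0.62600^0 = 1 × 0.00731742 × 1.0000 = 0.007317
Relative intensity = 0.007317 / 0.343136 × 100 = 2.13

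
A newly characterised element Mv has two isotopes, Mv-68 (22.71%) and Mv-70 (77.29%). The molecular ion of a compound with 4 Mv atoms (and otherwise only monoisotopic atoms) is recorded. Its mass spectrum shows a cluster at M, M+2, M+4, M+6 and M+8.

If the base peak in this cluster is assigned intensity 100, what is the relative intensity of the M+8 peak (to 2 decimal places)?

Binomial terms of (0.2271 + 0.7729)^4: M 0.0027, M+2 0.0362, M+4 0.1849, M+6 0.4194, M+8 0.3569 → M+6 is the base peak.
P(M+6) = C(4,3) × 0.2271^1 × 0.7729^3 = 4 × 0.2271 × 0.46171068 = 0.419418 (base)
P(M+8) = C(4,4) × 0.2271^0 × 0.7729^4 = 1 × 1.0000 × 0.35685619 = 0.356856
Relative intensity = 0.356856 / 0.419418 × 100 = 85.08

85.08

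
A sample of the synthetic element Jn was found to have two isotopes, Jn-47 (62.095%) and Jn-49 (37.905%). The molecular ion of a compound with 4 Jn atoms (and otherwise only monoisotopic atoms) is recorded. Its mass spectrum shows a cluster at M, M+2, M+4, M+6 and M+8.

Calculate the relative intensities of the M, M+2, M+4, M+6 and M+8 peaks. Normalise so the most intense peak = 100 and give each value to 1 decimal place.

Each Jn atom is independently Jn-47 (p = 0.62095) or Jn-49 (q = 0.37905); the cluster is the binomial expansion (p + q)^4.
P(M) = 0.62095^4 = 0.148671
P(M+2) = 4 × 0.62095^3 × 0.37905^1 = 0.363017
P(M+4) = 6 × 0.62095^2 × 0.37905^2 = 0.332397
P(M+6) = 4 × 0.62095^1 × 0.37905^3 = 0.135271
P(M+8) = 0.37905^4 = 0.020644
The M+2 peak is largest (0.363017); scaling to 100 gives 41.0 : 100.0 : 91.6 : 37.3 : 5.7.

41.0 : 100.0 : 91.6 : 37.3 : 5.7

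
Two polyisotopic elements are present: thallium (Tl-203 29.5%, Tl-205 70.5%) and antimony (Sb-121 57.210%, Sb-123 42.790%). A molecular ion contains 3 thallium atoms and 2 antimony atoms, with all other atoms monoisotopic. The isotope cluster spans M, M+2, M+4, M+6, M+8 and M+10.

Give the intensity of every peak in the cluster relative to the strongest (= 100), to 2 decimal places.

Thallium pattern (n=3): 0.02567237 : 0.18405787 : 0.43986713 : 0.35040263
Antimony pattern (n=2): 0.32729841 : 0.48960318 : 0.18309841
Convolve the two distributions (both contribute in 2-u steps):
  M: 0.02567237×0.32729841 = 0.008403
  M+2: 0.02567237×0.48960318 + 0.18405787×0.32729841 = 0.072811
  M+4: 0.02567237×0.18309841 + 0.18405787×0.48960318 + 0.43986713×0.32729841 = 0.238784
  M+6: 0.18405787×0.18309841 + 0.43986713×0.48960318 + 0.35040263×0.32729841 = 0.363747
  M+8: 0.43986713×0.18309841 + 0.35040263×0.48960318 = 0.252097
  M+10: 0.35040263×0.18309841 = 0.064158
Scale to base peak (0.363747) = 100: 2.31 : 20.02 : 65.65 : 100.00 : 69.31 : 17.64

2.31 : 20.02 : 65.65 : 100.00 : 69.31 : 17.64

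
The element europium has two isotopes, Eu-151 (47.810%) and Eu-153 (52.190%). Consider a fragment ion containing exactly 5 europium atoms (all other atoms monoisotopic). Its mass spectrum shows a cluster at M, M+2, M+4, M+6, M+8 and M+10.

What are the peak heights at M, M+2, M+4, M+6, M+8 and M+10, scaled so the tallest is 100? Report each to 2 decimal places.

Expanding (0.47810 + 0.52190)^5:
P(M) = 0.47810^5 = 0.024980
P(M+2) = 5 × 0.47810^4 × 0.52190^1 = 0.136343
P(M+4) = 10 × 0.47810^3 × 0.52190^2 = 0.297667
P(M+6) = 10 × 0.47810^2 × 0.52190^3 = 0.324937
P(M+8) = 5 × 0.47810^1 × 0.52190^4 = 0.177353
P(M+10) = 0.52190^5 = 0.038720
The M+6 peak is largest (0.324937); scaling to 100 gives 7.69 : 41.96 : 91.61 : 100.00 : 54.58 : 11.92.

7.69 : 41.96 : 91.61 : 100.00 : 54.58 : 11.92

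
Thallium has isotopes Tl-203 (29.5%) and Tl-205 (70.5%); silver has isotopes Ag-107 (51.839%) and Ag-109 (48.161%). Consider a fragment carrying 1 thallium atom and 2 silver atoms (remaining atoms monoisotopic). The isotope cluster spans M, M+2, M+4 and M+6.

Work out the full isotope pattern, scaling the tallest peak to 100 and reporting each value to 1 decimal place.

18.9 : 80.1 : 100.0 : 38.9

Thallium pattern (n=1): 0.2950 : 0.7050
Silver pattern (n=2): 0.26872819 : 0.49932362 : 0.23194819
Convolve the two distributions (both contribute in 2-u steps):
  M: 0.2950×0.26872819 = 0.079275
  M+2: 0.2950×0.49932362 + 0.7050×0.26872819 = 0.336754
  M+4: 0.2950×0.23194819 + 0.7050×0.49932362 = 0.420448
  M+6: 0.7050×0.23194819 = 0.163523
Scale to base peak (0.420448) = 100: 18.9 : 80.1 : 100.0 : 38.9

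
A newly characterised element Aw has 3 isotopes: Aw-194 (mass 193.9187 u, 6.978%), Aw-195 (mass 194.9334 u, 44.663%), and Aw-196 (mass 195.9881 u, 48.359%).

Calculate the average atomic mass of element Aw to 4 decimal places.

Weight each isotope mass by its fractional abundance: 0.06978 × 193.9187 + 0.44663 × 194.9334 + 0.48359 × 195.9881
= 13.53165 + 87.06310 + 94.77789 = 195.37264 u

195.3726 u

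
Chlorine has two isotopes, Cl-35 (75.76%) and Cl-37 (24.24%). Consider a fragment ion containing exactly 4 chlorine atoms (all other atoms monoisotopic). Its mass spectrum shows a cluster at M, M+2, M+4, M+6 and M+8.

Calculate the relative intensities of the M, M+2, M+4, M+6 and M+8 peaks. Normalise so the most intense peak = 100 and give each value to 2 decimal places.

Each Cl atom is independently Cl-35 (p = 0.7576) or Cl-37 (q = 0.2424); the cluster is the binomial expansion (p + q)^4.
P(M) = 0.7576^4 = 0.329428
P(M+2) = 4 × 0.7576^3 × 0.2424^1 = 0.421612
P(M+4) = 6 × 0.7576^2 × 0.2424^2 = 0.202347
P(M+6) = 4 × 0.7576^1 × 0.2424^3 = 0.043162
P(M+8) = 0.2424^4 = 0.003452
The M+2 peak is largest (0.421612); scaling to 100 gives 78.14 : 100.00 : 47.99 : 10.24 : 0.82.

78.14 : 100.00 : 47.99 : 10.24 : 0.82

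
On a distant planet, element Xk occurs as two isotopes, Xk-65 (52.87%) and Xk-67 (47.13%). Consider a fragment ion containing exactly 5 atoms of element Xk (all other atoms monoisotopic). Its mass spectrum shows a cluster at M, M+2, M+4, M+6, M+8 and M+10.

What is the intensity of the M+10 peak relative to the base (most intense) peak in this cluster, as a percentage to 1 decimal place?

7.1%

Term probabilities: M 0.0413, M+2 0.1841, M+4 0.3283, M+6 0.2926, M+8 0.1304, M+10 0.0233. Base peak = M+4.
P(M+4) = C(5,2) × 0.5287^3 × 0.4713^2 = 10 × 0.14778417 × 0.22212369 = 0.328264 (base)
P(M+10) = C(5,5) × 0.5287^0 × 0.4713^5 = 1 × 1.0000 × 0.02325344 = 0.023253
Relative intensity = 0.023253 / 0.328264 × 100 = 7.1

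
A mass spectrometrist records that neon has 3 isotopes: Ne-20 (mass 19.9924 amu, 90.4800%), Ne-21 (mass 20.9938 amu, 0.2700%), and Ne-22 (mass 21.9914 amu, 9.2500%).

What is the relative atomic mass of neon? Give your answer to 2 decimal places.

20.18 amu

Ar = Σ fᵢ·mᵢ = 0.904800 × 19.9924 + 0.002700 × 20.9938 + 0.092500 × 21.9914
= 18.08912 + 0.05668 + 2.03420 = 20.18000 amu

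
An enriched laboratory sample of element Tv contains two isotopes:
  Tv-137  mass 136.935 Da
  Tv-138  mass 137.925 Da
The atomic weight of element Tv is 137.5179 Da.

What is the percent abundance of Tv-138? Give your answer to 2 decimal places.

With x = fraction of Tv-137 (so Tv-138 is 1 − x):
136.935·x + 137.925·(1 − x) = 137.5179
(136.935 − 137.925)·x = 137.5179 − 137.925
x = -0.4071 / -0.990 = 0.41121 → 41.12% Tv-137, 58.88% Tv-138.

58.88%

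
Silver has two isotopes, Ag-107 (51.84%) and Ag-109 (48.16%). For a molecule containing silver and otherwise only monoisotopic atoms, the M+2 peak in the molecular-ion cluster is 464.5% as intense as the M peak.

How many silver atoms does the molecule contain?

With n Ag atoms, P(M+2)/P(M) = C(n,1)·p^(n−1)q / p^n = n·q/p = n · 0.4816/0.5184.
n = 4.645 × 0.5184/0.4816 = 5.00 ≈ 5

5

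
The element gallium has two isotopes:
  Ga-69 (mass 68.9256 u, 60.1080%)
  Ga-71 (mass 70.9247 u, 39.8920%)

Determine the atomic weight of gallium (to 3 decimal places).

69.723 u

The abundance-weighted mean is 0.601080 × 68.9256 + 0.398920 × 70.9247
= 41.42980 + 28.29328 = 69.72308 u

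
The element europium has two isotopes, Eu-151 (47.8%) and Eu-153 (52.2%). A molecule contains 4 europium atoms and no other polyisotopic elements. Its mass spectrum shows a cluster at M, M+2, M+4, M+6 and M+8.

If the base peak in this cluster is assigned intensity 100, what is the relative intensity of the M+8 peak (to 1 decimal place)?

Term probabilities: M 0.0522, M+2 0.2280, M+4 0.3735, M+6 0.2720, M+8 0.0742. Base peak = M+4.
P(M+4) = C(4,2) × 0.478^2 × 0.522^2 = 6 × 0.228484 × 0.272484 = 0.373549 (base)
P(M+8) = C(4,4) × 0.478^0 × 0.522^4 = 1 × 1.0000 × 0.07424753 = 0.074248
Relative intensity = 0.074248 / 0.373549 × 100 = 19.9

19.9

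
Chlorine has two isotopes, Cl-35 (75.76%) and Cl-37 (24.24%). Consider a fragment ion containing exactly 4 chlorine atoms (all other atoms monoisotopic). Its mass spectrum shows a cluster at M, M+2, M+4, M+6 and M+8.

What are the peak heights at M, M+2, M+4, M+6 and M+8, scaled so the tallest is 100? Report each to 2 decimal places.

The 4 Cl atoms are independent, so intensities follow the terms of (0.7576 + 0.2424)^4.
P(M) = 0.7576^4 = 0.329428
P(M+2) = 4 × 0.7576^3 × 0.2424^1 = 0.421612
P(M+4) = 6 × 0.7576^2 × 0.2424^2 = 0.202347
P(M+6) = 4 × 0.7576^1 × 0.2424^3 = 0.043162
P(M+8) = 0.2424^4 = 0.003452
The M+2 peak is largest (0.421612); scaling to 100 gives 78.14 : 100.00 : 47.99 : 10.24 : 0.82.

78.14 : 100.00 : 47.99 : 10.24 : 0.82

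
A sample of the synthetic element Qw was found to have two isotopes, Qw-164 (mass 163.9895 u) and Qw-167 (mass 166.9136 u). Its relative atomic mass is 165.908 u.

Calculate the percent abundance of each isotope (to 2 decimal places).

Qw-164: 34.39%, Qw-167: 65.61%

With x = fraction of Qw-164 (so Qw-167 is 1 − x):
163.9895·x + 166.9136·(1 − x) = 165.908
(163.9895 − 166.9136)·x = 165.908 − 166.9136
x = -1.0056 / -2.9241 = 0.34390 → 34.39% Qw-164, 65.61% Qw-167.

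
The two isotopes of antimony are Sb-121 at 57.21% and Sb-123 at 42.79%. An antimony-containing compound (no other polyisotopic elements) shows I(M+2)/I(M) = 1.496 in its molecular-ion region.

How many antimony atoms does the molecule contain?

For n independent Sb atoms, I(M+2)/I(M) = n · (abundance Sb-123) / (abundance Sb-121) = n · 0.4279/0.5721.
n = 1.496 × 0.5721/0.4279 = 2.00 ≈ 2

2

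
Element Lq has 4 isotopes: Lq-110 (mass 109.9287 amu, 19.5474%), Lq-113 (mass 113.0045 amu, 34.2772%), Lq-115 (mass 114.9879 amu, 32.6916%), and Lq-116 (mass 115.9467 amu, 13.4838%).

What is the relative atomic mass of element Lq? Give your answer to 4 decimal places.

Average mass = Σ (abundance × isotope mass) = 0.195474 × 109.9287 + 0.342772 × 113.0045 + 0.326916 × 114.9879 + 0.134838 × 115.9467
= 21.48820 + 38.73478 + 37.59138 + 15.63402 = 113.44838 amu

113.4484 amu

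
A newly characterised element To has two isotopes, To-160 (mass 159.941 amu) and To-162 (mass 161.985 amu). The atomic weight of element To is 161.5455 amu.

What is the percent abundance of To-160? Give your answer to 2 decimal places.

21.50%

Writing the weighted mean with unknown fraction x of To-160:
159.941·x + 161.985·(1 − x) = 161.5455
(159.941 − 161.985)·x = 161.5455 − 161.985
x = -0.4395 / -2.044 = 0.21502 → 21.50% To-160, 78.50% To-162.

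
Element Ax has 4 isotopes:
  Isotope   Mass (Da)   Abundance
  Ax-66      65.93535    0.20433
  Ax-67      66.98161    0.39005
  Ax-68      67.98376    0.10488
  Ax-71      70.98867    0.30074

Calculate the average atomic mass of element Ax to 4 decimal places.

The abundance-weighted mean is 0.20433 × 65.93535 + 0.39005 × 66.98161 + 0.10488 × 67.98376 + 0.30074 × 70.98867
= 13.472570 + 26.126177 + 7.130137 + 21.349133 = 68.078017 Da

68.0780 Da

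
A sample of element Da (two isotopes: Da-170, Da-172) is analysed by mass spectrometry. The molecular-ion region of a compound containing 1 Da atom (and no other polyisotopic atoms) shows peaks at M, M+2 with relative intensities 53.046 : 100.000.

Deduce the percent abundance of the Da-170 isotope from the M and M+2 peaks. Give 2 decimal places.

If p is the fraction of Da that is Da-170, then I(M+2)/I(M) = [C(1,1)·p^0·(1−p)] / p^1 = 1·(1−p)/p = 100.000/53.046 = 1.8852
(1−p)/p = 1.8852/1 = 1.8852  ⇒  p = 1/(1 + 1.8852) = 0.3466
Da-170: 34.66%, Da-172: 65.34%.

34.66%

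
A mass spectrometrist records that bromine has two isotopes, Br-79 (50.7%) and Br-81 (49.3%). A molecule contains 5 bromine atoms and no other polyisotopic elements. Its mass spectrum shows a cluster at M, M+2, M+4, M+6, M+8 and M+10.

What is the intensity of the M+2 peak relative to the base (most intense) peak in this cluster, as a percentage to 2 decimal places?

Term probabilities: M 0.0335, M+2 0.1629, M+4 0.3168, M+6 0.3080, M+8 0.1497, M+10 0.0291. Base peak = M+4.
P(M+4) = C(5,2) × 0.507^3 × 0.493^2 = 10 × 0.13032384 × 0.243049 = 0.316751 (base)
P(M+2) = C(5,1) × 0.507^4 × 0.493^1 = 5 × 0.06607419 × 0.4930 = 0.162873
Relative intensity = 0.162873 / 0.316751 × 100 = 51.42

51.42%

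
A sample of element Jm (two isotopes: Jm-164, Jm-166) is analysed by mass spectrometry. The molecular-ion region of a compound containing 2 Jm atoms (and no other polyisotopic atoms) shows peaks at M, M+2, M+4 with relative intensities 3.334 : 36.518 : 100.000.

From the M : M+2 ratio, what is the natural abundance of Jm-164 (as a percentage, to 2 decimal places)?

Write p for the Jm-164 fraction. I(M+2)/I(M) = [C(2,1)·p^1·(1−p)] / p^2 = 2·(1−p)/p = 36.518/3.334 = 10.9532
(1−p)/p = 10.9532/2 = 5.4766  ⇒  p = 1/(1 + 5.4766) = 0.1544
Jm-164: 15.44%, Jm-166: 84.56%.

15.44%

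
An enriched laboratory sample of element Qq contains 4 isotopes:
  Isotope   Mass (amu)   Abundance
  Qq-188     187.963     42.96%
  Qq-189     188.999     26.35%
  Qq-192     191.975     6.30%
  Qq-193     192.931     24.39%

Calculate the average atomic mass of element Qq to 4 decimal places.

Weight each isotope mass by its fractional abundance: 0.4296 × 187.963 + 0.2635 × 188.999 + 0.0630 × 191.975 + 0.2439 × 192.931
= 80.74890 + 49.80124 + 12.09443 + 47.05587 = 189.70044 amu

189.7004 amu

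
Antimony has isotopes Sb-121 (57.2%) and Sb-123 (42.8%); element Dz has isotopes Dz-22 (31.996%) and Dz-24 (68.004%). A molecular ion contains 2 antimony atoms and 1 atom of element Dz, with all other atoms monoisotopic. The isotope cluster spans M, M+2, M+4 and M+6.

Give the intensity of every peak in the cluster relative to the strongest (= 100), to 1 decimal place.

Antimony pattern (n=2): 0.327184 : 0.489632 : 0.183184
Element Dz pattern (n=1): 0.31996 : 0.68004
Convolve the two distributions (both contribute in 2-u steps):
  M: 0.327184×0.31996 = 0.104686
  M+2: 0.327184×0.68004 + 0.489632×0.31996 = 0.379161
  M+4: 0.489632×0.68004 + 0.183184×0.31996 = 0.391581
  M+6: 0.183184×0.68004 = 0.124572
Scale to base peak (0.391581) = 100: 26.7 : 96.8 : 100.0 : 31.8

26.7 : 96.8 : 100.0 : 31.8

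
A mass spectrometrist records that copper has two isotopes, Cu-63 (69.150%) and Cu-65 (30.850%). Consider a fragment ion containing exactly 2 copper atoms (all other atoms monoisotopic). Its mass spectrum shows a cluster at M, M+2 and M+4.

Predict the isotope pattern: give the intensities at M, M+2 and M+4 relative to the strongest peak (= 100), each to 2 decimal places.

The 2 Cu atoms are independent, so intensities follow the terms of (0.69150 + 0.30850)^2.
P(M) = 0.69150^2 = 0.478172
P(M+2) = 2 × 0.69150^1 × 0.30850^1 = 0.426656
P(M+4) = 0.30850^2 = 0.095172
The M peak is largest (0.478172); scaling to 100 gives 100.00 : 89.23 : 19.90.

100.00 : 89.23 : 19.90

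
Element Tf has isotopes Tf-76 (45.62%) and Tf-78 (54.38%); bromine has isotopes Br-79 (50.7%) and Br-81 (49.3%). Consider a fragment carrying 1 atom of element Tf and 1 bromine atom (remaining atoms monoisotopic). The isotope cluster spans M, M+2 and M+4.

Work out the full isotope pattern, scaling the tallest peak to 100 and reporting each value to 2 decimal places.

46.20 : 100.00 : 53.55

Element Tf pattern (n=1): 0.4562 : 0.5438
Bromine pattern (n=1): 0.5070 : 0.4930
Convolve the two distributions (both contribute in 2-u steps):
  M: 0.4562×0.5070 = 0.231293
  M+2: 0.4562×0.4930 + 0.5438×0.5070 = 0.500613
  M+4: 0.5438×0.4930 = 0.268093
Scale to base peak (0.500613) = 100: 46.20 : 100.00 : 53.55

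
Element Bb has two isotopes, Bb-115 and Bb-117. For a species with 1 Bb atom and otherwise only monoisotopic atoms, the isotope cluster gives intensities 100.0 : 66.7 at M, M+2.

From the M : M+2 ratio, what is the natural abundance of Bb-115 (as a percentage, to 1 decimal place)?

Write p for the Bb-115 fraction. I(M+2)/I(M) = [C(1,1)·p^0·(1−p)] / p^1 = 1·(1−p)/p = 66.7/100.0 = 0.6670
(1−p)/p = 0.6670/1 = 0.6670  ⇒  p = 1/(1 + 0.6670) = 0.5999
Bb-115: 60.0%, Bb-117: 40.0%.

60.0%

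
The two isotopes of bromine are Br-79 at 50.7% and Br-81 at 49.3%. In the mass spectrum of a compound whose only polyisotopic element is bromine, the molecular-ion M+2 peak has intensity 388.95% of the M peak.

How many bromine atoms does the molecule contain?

For n independent Br atoms, I(M+2)/I(M) = n · (abundance Br-81) / (abundance Br-79) = n · 0.493/0.507.
n = 3.8895 × 0.507/0.493 = 4.00 ≈ 4

4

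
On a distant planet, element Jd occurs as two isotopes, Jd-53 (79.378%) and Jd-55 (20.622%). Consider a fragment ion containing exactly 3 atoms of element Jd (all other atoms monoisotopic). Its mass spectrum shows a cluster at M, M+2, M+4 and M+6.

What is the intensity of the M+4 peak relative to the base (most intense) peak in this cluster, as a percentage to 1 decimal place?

Binomial terms of (0.79378 + 0.20622)^3: M 0.5002, M+2 0.3898, M+4 0.1013, M+6 0.0088 → M is the base peak.
P(M) = C(3,0) × 0.79378^3 × 0.20622^0 = 1 × 0.50015021 × 1.0000 = 0.500150 (base)
P(M+4) = C(3,2) × 0.79378^1 × 0.20622^2 = 3 × 0.79378 × 0.04252669 = 0.101271
Relative intensity = 0.101271 / 0.500150 × 100 = 20.2

20.2%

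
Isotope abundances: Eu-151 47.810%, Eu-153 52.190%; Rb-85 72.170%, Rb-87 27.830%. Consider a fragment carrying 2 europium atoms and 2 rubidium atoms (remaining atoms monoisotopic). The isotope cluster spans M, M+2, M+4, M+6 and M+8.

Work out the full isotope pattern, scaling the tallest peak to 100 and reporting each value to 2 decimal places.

Europium pattern (n=2): 0.22857961 : 0.49904078 : 0.27237961
Rubidium pattern (n=2): 0.52085089 : 0.40169822 : 0.07745089
Convolve the two distributions (both contribute in 2-u steps):
  M: 0.22857961×0.52085089 = 0.119056
  M+2: 0.22857961×0.40169822 + 0.49904078×0.52085089 = 0.351746
  M+4: 0.22857961×0.07745089 + 0.49904078×0.40169822 + 0.27237961×0.52085089 = 0.360037
  M+6: 0.49904078×0.07745089 + 0.27237961×0.40169822 = 0.148066
  M+8: 0.27237961×0.07745089 = 0.021096
Scale to base peak (0.360037) = 100: 33.07 : 97.70 : 100.00 : 41.13 : 5.86

33.07 : 97.70 : 100.00 : 41.13 : 5.86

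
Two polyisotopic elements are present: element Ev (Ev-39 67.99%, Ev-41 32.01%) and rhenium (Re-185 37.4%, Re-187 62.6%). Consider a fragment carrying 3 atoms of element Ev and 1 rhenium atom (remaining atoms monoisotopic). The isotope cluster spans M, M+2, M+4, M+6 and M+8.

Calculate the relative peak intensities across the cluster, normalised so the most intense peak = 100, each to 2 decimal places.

Element Ev pattern (n=3): 0.3142933 : 0.44391213 : 0.20899584 : 0.03279873
Rhenium pattern (n=1): 0.3740 : 0.6260
Convolve the two distributions (both contribute in 2-u steps):
  M: 0.3142933×0.3740 = 0.117546
  M+2: 0.3142933×0.6260 + 0.44391213×0.3740 = 0.362771
  M+4: 0.44391213×0.6260 + 0.20899584×0.3740 = 0.356053
  M+6: 0.20899584×0.6260 + 0.03279873×0.3740 = 0.143098
  M+8: 0.03279873×0.6260 = 0.020532
Scale to base peak (0.362771) = 100: 32.40 : 100.00 : 98.15 : 39.45 : 5.66

32.40 : 100.00 : 98.15 : 39.45 : 5.66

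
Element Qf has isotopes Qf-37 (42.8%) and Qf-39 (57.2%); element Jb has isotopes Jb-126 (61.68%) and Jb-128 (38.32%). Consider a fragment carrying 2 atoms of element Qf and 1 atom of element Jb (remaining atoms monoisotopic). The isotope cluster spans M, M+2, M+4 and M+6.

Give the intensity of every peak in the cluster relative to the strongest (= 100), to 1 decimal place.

Element Qf pattern (n=2): 0.183184 : 0.489632 : 0.327184
Element Jb pattern (n=1): 0.6168 : 0.3832
Convolve the two distributions (both contribute in 2-u steps):
  M: 0.183184×0.6168 = 0.112988
  M+2: 0.183184×0.3832 + 0.489632×0.6168 = 0.372201
  M+4: 0.489632×0.3832 + 0.327184×0.6168 = 0.389434
  M+6: 0.327184×0.3832 = 0.125377
Scale to base peak (0.389434) = 100: 29.0 : 95.6 : 100.0 : 32.2

29.0 : 95.6 : 100.0 : 32.2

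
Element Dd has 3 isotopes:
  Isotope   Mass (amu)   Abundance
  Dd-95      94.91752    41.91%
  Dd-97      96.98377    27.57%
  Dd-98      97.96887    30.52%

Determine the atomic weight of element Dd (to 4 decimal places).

Average mass = Σ (abundance × isotope mass) = 0.4191 × 94.91752 + 0.2757 × 96.98377 + 0.3052 × 97.96887
= 39.779933 + 26.738425 + 29.900099 = 96.418457 amu

96.4185 amu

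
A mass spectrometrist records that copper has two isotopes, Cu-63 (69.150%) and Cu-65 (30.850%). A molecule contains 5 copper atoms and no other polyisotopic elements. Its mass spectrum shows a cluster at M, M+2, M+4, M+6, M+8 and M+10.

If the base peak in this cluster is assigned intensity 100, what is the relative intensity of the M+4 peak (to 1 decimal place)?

Term probabilities: M 0.1581, M+2 0.3527, M+4 0.3147, M+6 0.1404, M+8 0.0313, M+10 0.0028. Base peak = M+2.
P(M+2) = C(5,1) × 0.69150^4 × 0.30850^1 = 5 × 0.2286487 × 0.3085 = 0.352691 (base)
P(M+4) = C(5,2) × 0.69150^3 × 0.30850^2 = 10 × 0.33065611 × 0.09517225 = 0.314693
Relative intensity = 0.314693 / 0.352691 × 100 = 89.2

89.2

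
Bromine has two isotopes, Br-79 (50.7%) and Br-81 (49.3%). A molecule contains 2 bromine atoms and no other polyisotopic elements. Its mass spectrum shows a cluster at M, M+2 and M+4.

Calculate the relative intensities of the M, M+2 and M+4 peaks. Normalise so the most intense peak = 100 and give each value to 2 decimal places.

51.42 : 100.00 : 48.62

Each Br atom is independently Br-79 (p = 0.507) or Br-81 (q = 0.493); the cluster is the binomial expansion (p + q)^2.
P(M) = 0.507^2 = 0.257049
P(M+2) = 2 × 0.507^1 × 0.493^1 = 0.499902
P(M+4) = 0.493^2 = 0.243049
The M+2 peak is largest (0.499902); scaling to 100 gives 51.42 : 100.00 : 48.62.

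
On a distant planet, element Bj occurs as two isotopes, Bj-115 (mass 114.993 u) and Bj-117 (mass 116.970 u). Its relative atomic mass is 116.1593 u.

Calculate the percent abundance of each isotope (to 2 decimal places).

Let x be the fractional abundance of Bj-115; then Bj-117 has abundance 1 − x.
114.993·x + 116.970·(1 − x) = 116.1593
(114.993 − 116.970)·x = 116.1593 − 116.970
x = -0.8107 / -1.977 = 0.41007 → 41.01% Bj-115, 58.99% Bj-117.

Bj-115: 41.01%, Bj-117: 58.99%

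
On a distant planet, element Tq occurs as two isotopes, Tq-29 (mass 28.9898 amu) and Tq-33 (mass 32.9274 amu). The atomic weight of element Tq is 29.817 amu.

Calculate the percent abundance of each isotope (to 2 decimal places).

With x = fraction of Tq-29 (so Tq-33 is 1 − x):
28.9898·x + 32.9274·(1 − x) = 29.817
(28.9898 − 32.9274)·x = 29.817 − 32.9274
x = -3.1104 / -3.9376 = 0.78992 → 78.99% Tq-29, 21.01% Tq-33.

Tq-29: 78.99%, Tq-33: 21.01%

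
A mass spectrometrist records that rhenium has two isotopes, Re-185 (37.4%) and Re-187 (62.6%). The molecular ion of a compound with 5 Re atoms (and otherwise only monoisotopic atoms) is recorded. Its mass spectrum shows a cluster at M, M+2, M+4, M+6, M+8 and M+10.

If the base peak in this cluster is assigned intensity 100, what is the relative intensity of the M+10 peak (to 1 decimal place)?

Term probabilities: M 0.0073, M+2 0.0612, M+4 0.2050, M+6 0.3431, M+8 0.2872, M+10 0.0961. Base peak = M+6.
P(M+6) = C(5,3) × 0.374^2 × 0.626^3 = 10 × 0.139876 × 0.24531438 = 0.343136 (base)
P(M+10) = C(5,5) × 0.374^0 × 0.626^5 = 1 × 1.0000 × 0.09613282 = 0.096133
Relative intensity = 0.096133 / 0.343136 × 100 = 28.0

28.0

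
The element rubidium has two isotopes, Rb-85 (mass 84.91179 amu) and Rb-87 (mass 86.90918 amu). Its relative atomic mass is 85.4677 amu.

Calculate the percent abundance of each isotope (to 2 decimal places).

With x = fraction of Rb-85 (so Rb-87 is 1 − x):
84.91179·x + 86.90918·(1 − x) = 85.4677
(84.91179 − 86.90918)·x = 85.4677 − 86.90918
x = -1.44148 / -1.99739 = 0.72168 → 72.17% Rb-85, 27.83% Rb-87.

Rb-85: 72.17%, Rb-87: 27.83%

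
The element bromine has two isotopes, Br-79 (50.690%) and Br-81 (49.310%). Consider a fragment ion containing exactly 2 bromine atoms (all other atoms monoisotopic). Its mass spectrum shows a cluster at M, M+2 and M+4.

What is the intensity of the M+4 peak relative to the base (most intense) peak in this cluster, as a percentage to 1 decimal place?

48.6%

Binomial terms of (0.50690 + 0.49310)^2: M 0.2569, M+2 0.4999, M+4 0.2431 → M+2 is the base peak.
P(M+2) = C(2,1) × 0.50690^1 × 0.49310^1 = 2 × 0.5069 × 0.4931 = 0.499905 (base)
P(M+4) = C(2,2) × 0.50690^0 × 0.49310^2 = 1 × 1.0000 × 0.24314761 = 0.243148
Relative intensity = 0.243148 / 0.499905 × 100 = 48.6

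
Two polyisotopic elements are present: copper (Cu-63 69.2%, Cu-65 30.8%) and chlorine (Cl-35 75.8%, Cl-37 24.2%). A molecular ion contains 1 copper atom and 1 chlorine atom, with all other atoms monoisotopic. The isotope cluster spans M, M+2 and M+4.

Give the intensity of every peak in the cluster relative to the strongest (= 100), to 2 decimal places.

100.00 : 76.43 : 14.21

Copper pattern (n=1): 0.6920 : 0.3080
Chlorine pattern (n=1): 0.7580 : 0.2420
Convolve the two distributions (both contribute in 2-u steps):
  M: 0.6920×0.7580 = 0.524536
  M+2: 0.6920×0.2420 + 0.3080×0.7580 = 0.400928
  M+4: 0.3080×0.2420 = 0.074536
Scale to base peak (0.524536) = 100: 100.00 : 76.43 : 14.21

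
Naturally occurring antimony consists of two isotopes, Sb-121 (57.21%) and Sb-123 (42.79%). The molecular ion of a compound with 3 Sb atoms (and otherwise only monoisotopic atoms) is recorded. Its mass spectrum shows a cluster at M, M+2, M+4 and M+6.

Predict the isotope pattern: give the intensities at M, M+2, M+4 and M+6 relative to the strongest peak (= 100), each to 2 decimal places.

The 3 Sb atoms are independent, so intensities follow the terms of (0.5721 + 0.4279)^3.
P(M) = 0.5721^3 = 0.187247
P(M+2) = 3 × 0.5721^2 × 0.4279^1 = 0.420153
P(M+4) = 3 × 0.5721^1 × 0.4279^2 = 0.314252
P(M+6) = 0.4279^3 = 0.078348
The M+2 peak is largest (0.420153); scaling to 100 gives 44.57 : 100.00 : 74.79 : 18.65.

44.57 : 100.00 : 74.79 : 18.65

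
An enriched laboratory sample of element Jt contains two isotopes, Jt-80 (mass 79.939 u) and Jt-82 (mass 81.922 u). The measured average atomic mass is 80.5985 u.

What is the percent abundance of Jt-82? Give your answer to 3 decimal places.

33.258%

With x = fraction of Jt-80 (so Jt-82 is 1 − x):
79.939·x + 81.922·(1 − x) = 80.5985
(79.939 − 81.922)·x = 80.5985 − 81.922
x = -1.3235 / -1.983 = 0.66742 → 66.742% Jt-80, 33.258% Jt-82.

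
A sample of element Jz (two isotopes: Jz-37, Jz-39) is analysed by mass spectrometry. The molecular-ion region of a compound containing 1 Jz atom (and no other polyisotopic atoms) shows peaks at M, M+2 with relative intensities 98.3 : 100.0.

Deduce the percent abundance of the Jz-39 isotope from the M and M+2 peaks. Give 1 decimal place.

50.4%

If p is the fraction of Jz that is Jz-37, then I(M+2)/I(M) = [C(1,1)·p^0·(1−p)] / p^1 = 1·(1−p)/p = 100.0/98.3 = 1.0173
(1−p)/p = 1.0173/1 = 1.0173  ⇒  p = 1/(1 + 1.0173) = 0.4957
Jz-37: 49.6%, Jz-39: 50.4%.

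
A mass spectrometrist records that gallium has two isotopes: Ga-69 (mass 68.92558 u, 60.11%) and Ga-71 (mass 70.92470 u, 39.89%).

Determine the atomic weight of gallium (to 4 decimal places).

69.7230 u

Weight each isotope mass by its fractional abundance: 0.6011 × 68.92558 + 0.3989 × 70.92470
= 41.431166 + 28.291863 = 69.723029 u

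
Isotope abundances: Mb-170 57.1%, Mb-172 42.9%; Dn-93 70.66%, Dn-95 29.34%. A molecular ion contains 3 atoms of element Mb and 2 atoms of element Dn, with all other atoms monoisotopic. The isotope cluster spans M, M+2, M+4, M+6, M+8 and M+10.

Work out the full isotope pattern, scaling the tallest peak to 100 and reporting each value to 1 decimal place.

26.8 : 82.5 : 100.0 : 59.4 : 17.2 : 2.0

Element Mb pattern (n=3): 0.18616941 : 0.41961477 : 0.31526223 : 0.07895359
Element Dn pattern (n=2): 0.49928356 : 0.41463288 : 0.08608356
Convolve the two distributions (both contribute in 2-u steps):
  M: 0.18616941×0.49928356 = 0.092951
  M+2: 0.18616941×0.41463288 + 0.41961477×0.49928356 = 0.286699
  M+4: 0.18616941×0.08608356 + 0.41961477×0.41463288 + 0.31526223×0.49928356 = 0.347417
  M+6: 0.41961477×0.08608356 + 0.31526223×0.41463288 + 0.07895359×0.49928356 = 0.206260
  M+8: 0.31526223×0.08608356 + 0.07895359×0.41463288 = 0.059876
  M+10: 0.07895359×0.08608356 = 0.006797
Scale to base peak (0.347417) = 100: 26.8 : 82.5 : 100.0 : 59.4 : 17.2 : 2.0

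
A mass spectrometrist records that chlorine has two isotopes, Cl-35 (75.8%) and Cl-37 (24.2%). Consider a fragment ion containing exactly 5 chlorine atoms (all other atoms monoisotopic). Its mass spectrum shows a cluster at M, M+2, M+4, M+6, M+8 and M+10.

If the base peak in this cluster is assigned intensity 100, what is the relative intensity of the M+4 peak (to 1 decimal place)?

63.9

Binomial terms of (0.758 + 0.242)^5: M 0.2502, M+2 0.3994, M+4 0.2551, M+6 0.0814, M+8 0.0130, M+10 0.0008 → M+2 is the base peak.
P(M+2) = C(5,1) × 0.758^4 × 0.242^1 = 5 × 0.33012379 × 0.2420 = 0.399450 (base)
P(M+4) = C(5,2) × 0.758^3 × 0.242^2 = 10 × 0.43551951 × 0.058564 = 0.255058
Relative intensity = 0.255058 / 0.399450 × 100 = 63.9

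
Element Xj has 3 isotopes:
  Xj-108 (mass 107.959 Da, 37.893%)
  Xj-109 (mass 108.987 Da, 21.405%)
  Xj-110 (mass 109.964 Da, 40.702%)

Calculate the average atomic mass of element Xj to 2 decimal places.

The abundance-weighted mean is 0.37893 × 107.959 + 0.21405 × 108.987 + 0.40702 × 109.964
= 40.9089 + 23.3287 + 44.7575 = 108.9951 Da

109.00 Da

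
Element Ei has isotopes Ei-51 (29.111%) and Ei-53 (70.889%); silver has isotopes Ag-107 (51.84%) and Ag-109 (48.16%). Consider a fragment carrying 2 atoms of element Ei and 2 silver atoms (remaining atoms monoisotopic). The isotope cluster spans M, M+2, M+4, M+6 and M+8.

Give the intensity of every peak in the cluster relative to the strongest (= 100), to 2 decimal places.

Element Ei pattern (n=2): 0.08474503 : 0.41272994 : 0.50252503
Silver pattern (n=2): 0.26873856 : 0.49932288 : 0.23193856
Convolve the two distributions (both contribute in 2-u steps):
  M: 0.08474503×0.26873856 = 0.022774
  M+2: 0.08474503×0.49932288 + 0.41272994×0.26873856 = 0.153232
  M+4: 0.08474503×0.23193856 + 0.41272994×0.49932288 + 0.50252503×0.26873856 = 0.360789
  M+6: 0.41272994×0.23193856 + 0.50252503×0.49932288 = 0.346650
  M+8: 0.50252503×0.23193856 = 0.116555
Scale to base peak (0.360789) = 100: 6.31 : 42.47 : 100.00 : 96.08 : 32.31

6.31 : 42.47 : 100.00 : 96.08 : 32.31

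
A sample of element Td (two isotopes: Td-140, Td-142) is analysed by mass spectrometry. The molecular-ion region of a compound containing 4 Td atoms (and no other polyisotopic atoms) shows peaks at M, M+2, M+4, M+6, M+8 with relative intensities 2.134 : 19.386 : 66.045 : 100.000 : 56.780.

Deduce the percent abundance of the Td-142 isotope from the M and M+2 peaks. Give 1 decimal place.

69.4%

Write p for the Td-140 fraction. I(M+2)/I(M) = [C(4,1)·p^3·(1−p)] / p^4 = 4·(1−p)/p = 19.386/2.134 = 9.0843
(1−p)/p = 9.0843/4 = 2.2711  ⇒  p = 1/(1 + 2.2711) = 0.3057
Td-140: 30.6%, Td-142: 69.4%.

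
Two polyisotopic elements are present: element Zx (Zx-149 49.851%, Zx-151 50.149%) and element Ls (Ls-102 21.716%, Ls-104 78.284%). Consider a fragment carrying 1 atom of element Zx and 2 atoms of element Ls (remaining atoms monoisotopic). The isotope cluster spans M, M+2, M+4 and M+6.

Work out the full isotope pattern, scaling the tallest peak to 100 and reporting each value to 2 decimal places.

Element Zx pattern (n=1): 0.49851 : 0.50149
Element Ls pattern (n=2): 0.04715847 : 0.34000307 : 0.61283847
Convolve the two distributions (both contribute in 2-u steps):
  M: 0.49851×0.04715847 = 0.023509
  M+2: 0.49851×0.34000307 + 0.50149×0.04715847 = 0.193144
  M+4: 0.49851×0.61283847 + 0.50149×0.34000307 = 0.476014
  M+6: 0.50149×0.61283847 = 0.307332
Scale to base peak (0.476014) = 100: 4.94 : 40.58 : 100.00 : 64.56

4.94 : 40.58 : 100.00 : 64.56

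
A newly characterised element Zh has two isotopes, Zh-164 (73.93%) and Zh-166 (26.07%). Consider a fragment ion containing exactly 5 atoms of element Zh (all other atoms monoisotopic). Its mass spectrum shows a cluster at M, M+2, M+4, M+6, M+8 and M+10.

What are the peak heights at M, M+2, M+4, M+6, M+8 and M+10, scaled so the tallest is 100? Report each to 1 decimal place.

Each Zh atom is independently Zh-164 (p = 0.7393) or Zh-166 (q = 0.2607); the cluster is the binomial expansion (p + q)^5.
P(M) = 0.7393^5 = 0.220853
P(M+2) = 5 × 0.7393^4 × 0.2607^1 = 0.389398
P(M+4) = 10 × 0.7393^3 × 0.2607^2 = 0.274628
P(M+6) = 10 × 0.7393^2 × 0.2607^3 = 0.096842
P(M+8) = 5 × 0.7393^1 × 0.2607^4 = 0.017075
P(M+10) = 0.2607^5 = 0.001204
The M+2 peak is largest (0.389398); scaling to 100 gives 56.7 : 100.0 : 70.5 : 24.9 : 4.4 : 0.3.

56.7 : 100.0 : 70.5 : 24.9 : 4.4 : 0.3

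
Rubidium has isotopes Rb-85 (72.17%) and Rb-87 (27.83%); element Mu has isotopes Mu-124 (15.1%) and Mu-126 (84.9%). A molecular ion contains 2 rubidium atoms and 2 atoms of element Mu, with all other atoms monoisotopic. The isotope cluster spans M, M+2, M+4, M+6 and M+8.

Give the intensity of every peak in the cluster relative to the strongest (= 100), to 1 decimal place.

Rubidium pattern (n=2): 0.52085089 : 0.40169822 : 0.07745089
Element Mu pattern (n=2): 0.022801 : 0.256398 : 0.720801
Convolve the two distributions (both contribute in 2-u steps):
  M: 0.52085089×0.022801 = 0.011876
  M+2: 0.52085089×0.256398 + 0.40169822×0.022801 = 0.142704
  M+4: 0.52085089×0.720801 + 0.40169822×0.256398 + 0.07745089×0.022801 = 0.480190
  M+6: 0.40169822×0.720801 + 0.07745089×0.256398 = 0.309403
  M+8: 0.07745089×0.720801 = 0.055827
Scale to base peak (0.480190) = 100: 2.5 : 29.7 : 100.0 : 64.4 : 11.6

2.5 : 29.7 : 100.0 : 64.4 : 11.6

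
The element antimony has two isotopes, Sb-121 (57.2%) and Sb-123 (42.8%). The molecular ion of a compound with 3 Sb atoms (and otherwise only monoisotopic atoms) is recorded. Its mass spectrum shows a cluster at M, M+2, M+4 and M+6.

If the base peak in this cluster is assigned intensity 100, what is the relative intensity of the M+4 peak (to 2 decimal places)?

Binomial terms of (0.572 + 0.428)^3: M 0.1871, M+2 0.4201, M+4 0.3143, M+6 0.0784 → M+2 is the base peak.
P(M+2) = C(3,1) × 0.572^2 × 0.428^1 = 3 × 0.327184 × 0.4280 = 0.420104 (base)
P(M+4) = C(3,2) × 0.572^1 × 0.428^2 = 3 × 0.5720 × 0.183184 = 0.314344
Relative intensity = 0.314344 / 0.420104 × 100 = 74.83

74.83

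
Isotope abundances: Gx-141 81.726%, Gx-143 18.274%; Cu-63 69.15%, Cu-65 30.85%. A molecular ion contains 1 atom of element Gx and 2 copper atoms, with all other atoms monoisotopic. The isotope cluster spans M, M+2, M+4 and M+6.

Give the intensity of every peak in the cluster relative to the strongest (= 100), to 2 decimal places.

Element Gx pattern (n=1): 0.81726 : 0.18274
Copper pattern (n=2): 0.47817225 : 0.4266555 : 0.09517225
Convolve the two distributions (both contribute in 2-u steps):
  M: 0.81726×0.47817225 = 0.390791
  M+2: 0.81726×0.4266555 + 0.18274×0.47817225 = 0.436070
  M+4: 0.81726×0.09517225 + 0.18274×0.4266555 = 0.155747
  M+6: 0.18274×0.09517225 = 0.017392
Scale to base peak (0.436070) = 100: 89.62 : 100.00 : 35.72 : 3.99

89.62 : 100.00 : 35.72 : 3.99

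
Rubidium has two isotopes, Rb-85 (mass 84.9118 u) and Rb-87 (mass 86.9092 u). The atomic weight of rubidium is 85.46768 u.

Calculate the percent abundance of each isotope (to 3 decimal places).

Rb-85: 72.170%, Rb-87: 27.830%

Let x be the fractional abundance of Rb-85; then Rb-87 has abundance 1 − x.
84.9118·x + 86.9092·(1 − x) = 85.46768
(84.9118 − 86.9092)·x = 85.46768 − 86.9092
x = -1.44152 / -1.9974 = 0.72170 → 72.170% Rb-85, 27.830% Rb-87.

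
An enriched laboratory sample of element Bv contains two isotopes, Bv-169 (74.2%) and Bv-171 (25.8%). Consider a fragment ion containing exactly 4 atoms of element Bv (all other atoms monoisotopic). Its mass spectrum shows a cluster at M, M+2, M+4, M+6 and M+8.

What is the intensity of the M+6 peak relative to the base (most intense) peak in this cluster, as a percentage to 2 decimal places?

Binomial terms of (0.742 + 0.258)^4: M 0.3031, M+2 0.4216, M+4 0.2199, M+6 0.0510, M+8 0.0044 → M+2 is the base peak.
P(M+2) = C(4,1) × 0.742^3 × 0.258^1 = 4 × 0.40851849 × 0.2580 = 0.421591 (base)
P(M+6) = C(4,3) × 0.742^1 × 0.258^3 = 4 × 0.7420 × 0.01717351 = 0.050971
Relative intensity = 0.050971 / 0.421591 × 100 = 12.09

12.09%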